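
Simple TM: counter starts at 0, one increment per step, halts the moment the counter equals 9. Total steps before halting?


Counter starts at 0. Counting sequence:
  Step 1: counter = 1
  Step 2: counter = 2
  Step 3: counter = 3
  Step 4: counter = 4
  Step 5: counter = 5
  Step 6: counter = 6
  ...
  Step 9: counter = 9
Counter reached 9 -> halt
Total steps = 9

9


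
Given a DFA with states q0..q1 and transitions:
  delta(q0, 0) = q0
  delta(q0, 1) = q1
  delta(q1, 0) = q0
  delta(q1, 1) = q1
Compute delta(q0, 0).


Looking up transition function:
delta(q0, 0) in the table
Row: q0, Column: 0
Result: q0

q0


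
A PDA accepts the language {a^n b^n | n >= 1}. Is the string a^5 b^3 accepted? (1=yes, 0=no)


Language requires equal numbers of a's and b's
PDA pushes for each 'a', pops for each 'b'
Number of a's = 5
Number of b's = 3
5 != 3 -> Reject

0


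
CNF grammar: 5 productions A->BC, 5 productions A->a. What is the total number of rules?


CNF allows two rule forms:
  A -> BC (binary): 5 rules
  A -> a (terminal): 5 rules
Total = 5 + 5 = 10

10


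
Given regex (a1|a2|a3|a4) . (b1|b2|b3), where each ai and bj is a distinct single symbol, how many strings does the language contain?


First group: 4 alternatives
Second group: 3 alternatives
Concatenation: each choice from group 1 pairs with each from group 2
Total = 4 x 3 = 12

12


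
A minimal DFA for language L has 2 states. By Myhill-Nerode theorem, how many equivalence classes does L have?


Myhill-Nerode theorem:
Number of equivalence classes = number of states in minimal DFA
Minimal DFA states = 2
Therefore equivalence classes = 2

2


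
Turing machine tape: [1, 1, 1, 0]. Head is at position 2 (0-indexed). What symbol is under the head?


Tape: [1, 1, 1, 0]
Positions: 0 1 2 3
Values:    1 1 1 0
Head at position 2
tape[2] = 1

1


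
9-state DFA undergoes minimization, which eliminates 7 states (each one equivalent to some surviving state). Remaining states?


Original DFA: 9 states
Redundant states removed: 7
Minimized states = original - removed
= 9 - 7
= 2

2


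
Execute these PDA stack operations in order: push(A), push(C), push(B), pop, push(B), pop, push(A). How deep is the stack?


Tracing stack operations:
  push(A) -> stack = [A], depth=1
  push(C) -> stack = [A,C], depth=2
  push(B) -> stack = [A,C,B], depth=3
  pop -> removed B, stack = [A,C], depth=2
  push(B) -> stack = [A,C,B], depth=3
  pop -> removed B, stack = [A,C], depth=2
  push(A) -> stack = [A,C,A], depth=3
Final depth = 3

3


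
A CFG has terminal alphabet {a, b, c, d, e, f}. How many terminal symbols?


Terminal symbols: a, b, c, d, e, f
Counting each: a (#1), b (#2), c (#3), d (#4), e (#5), f (#6)
Total = 6

6


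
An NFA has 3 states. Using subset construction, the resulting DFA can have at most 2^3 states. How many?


NFA has 3 states
Subset construction: each DFA state = subset of NFA states
Maximum subsets = 2^3
2^3 = 8

8


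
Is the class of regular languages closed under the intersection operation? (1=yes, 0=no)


Regular languages are closed under:
- Union (DFA product construction)
- Intersection (DFA product construction)
- Complement (swap accept/reject states)
- Concatenation (NFA construction)
- Kleene star (NFA construction)
intersection is in this list
Therefore: closed

1


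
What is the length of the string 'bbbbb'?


String: 'bbbbb'
Counting characters:
  'b' appears 5 time(s)
Total length = 0 + 5 = 5

5


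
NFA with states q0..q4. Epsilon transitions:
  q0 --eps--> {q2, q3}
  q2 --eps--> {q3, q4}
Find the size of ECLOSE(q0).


Starting from q0
Initialize closure = {q0}
Follow epsilon from q0 -> add q2
Follow epsilon from q0 -> add q3
Follow epsilon from q2 -> add q4
Final closure: {q0, q2, q3, q4}
Size = 4

4


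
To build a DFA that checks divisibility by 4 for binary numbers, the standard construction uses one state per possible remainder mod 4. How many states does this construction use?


Divisibility by 4 is tracked via the remainder mod 4: 0, 1, ..., 3
The construction assigns one state to each remainder
Number of remainders = 4

4


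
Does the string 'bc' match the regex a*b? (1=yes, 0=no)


Pattern: a*b
String: 'bc'
Pattern requires: zero or more 'a's followed by exactly one 'b'
Found 0 leading 'a's
Remaining: 'bc'
Remaining is not 'b' -> no match
Result: 0

0


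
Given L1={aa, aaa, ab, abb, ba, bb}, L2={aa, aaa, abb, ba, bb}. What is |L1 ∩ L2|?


L1 = {aa, aaa, ab, abb, ba, bb}
L2 = {aa, aaa, abb, ba, bb}
Checking each string in L1 against L2:
  'aa': in L2? Yes
  'aaa': in L2? Yes
  'ab': in L2? No
  'abb': in L2? Yes
  'ba': in L2? Yes
  'bb': in L2? Yes
Intersection = {aa, aaa, abb, ba, bb}
|L1 ∩ L2| = 5

5


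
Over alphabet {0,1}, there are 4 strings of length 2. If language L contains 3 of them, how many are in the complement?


Alphabet: {0,1}
String length: 2
Total strings of length 2 = 2^2 = 4
Strings in L = 3
Complement = total - |L|
= 4 - 3
= 1

1


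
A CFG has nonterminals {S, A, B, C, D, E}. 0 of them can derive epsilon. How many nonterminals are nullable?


Nonterminals: {S, A, B, C, D, E}
A nonterminal is nullable if it can derive epsilon
Counting nullable nonterminals: 0
Total nullable = 0

0


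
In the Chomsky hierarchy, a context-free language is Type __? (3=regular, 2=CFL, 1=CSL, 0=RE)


Chomsky hierarchy levels:
  Type 3: Regular (DFA/NFA/regex)
  Type 2: Context-free (PDA)
  Type 1: Context-sensitive
  Type 0: Recursively enumerable (TM)
'context-free' corresponds to Type 2

2


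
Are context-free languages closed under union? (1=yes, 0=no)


CFL closure properties:
  Closed under: union, concatenation, Kleene star
  NOT closed under: intersection, complement
Operation 'union' is in closed list -> Yes (closed)

1


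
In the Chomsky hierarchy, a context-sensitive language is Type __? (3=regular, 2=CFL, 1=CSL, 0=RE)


Chomsky hierarchy levels:
  Type 3: Regular (DFA/NFA/regex)
  Type 2: Context-free (PDA)
  Type 1: Context-sensitive
  Type 0: Recursively enumerable (TM)
'context-sensitive' corresponds to Type 1

1


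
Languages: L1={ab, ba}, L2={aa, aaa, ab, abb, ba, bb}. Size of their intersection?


L1 = {ab, ba}
L2 = {aa, aaa, ab, abb, ba, bb}
Checking each string in L1 against L2:
  'ab': in L2? Yes
  'ba': in L2? Yes
Intersection = {ab, ba}
|L1 ∩ L2| = 2

2


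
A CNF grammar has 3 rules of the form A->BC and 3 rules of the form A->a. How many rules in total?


CNF allows two rule forms:
  A -> BC (binary): 3 rules
  A -> a (terminal): 3 rules
Total = 3 + 3 = 6

6


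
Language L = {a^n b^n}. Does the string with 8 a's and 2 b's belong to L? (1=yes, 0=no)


Language requires equal numbers of a's and b's
PDA pushes for each 'a', pops for each 'b'
Number of a's = 8
Number of b's = 2
8 != 2 -> Reject

0


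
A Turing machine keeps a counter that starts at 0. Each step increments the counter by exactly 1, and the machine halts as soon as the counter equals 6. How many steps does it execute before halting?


Counter starts at 0. Counting sequence:
  Step 1: counter = 1
  Step 2: counter = 2
  Step 3: counter = 3
  Step 4: counter = 4
  Step 5: counter = 5
  Step 6: counter = 6
Counter reached 6 -> halt
Total steps = 6

6


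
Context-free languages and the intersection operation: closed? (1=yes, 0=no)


CFL closure properties:
  Closed under: union, concatenation, Kleene star
  NOT closed under: intersection, complement
Operation 'intersection' is in not-closed list -> No (not closed)

0


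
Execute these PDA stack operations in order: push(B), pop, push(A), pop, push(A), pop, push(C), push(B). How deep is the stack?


Tracing stack operations:
  push(B) -> stack = [B], depth=1
  pop -> removed B, stack = [], depth=0
  push(A) -> stack = [A], depth=1
  pop -> removed A, stack = [], depth=0
  push(A) -> stack = [A], depth=1
  pop -> removed A, stack = [], depth=0
  push(C) -> stack = [C], depth=1
  push(B) -> stack = [C,B], depth=2
Final depth = 2

2


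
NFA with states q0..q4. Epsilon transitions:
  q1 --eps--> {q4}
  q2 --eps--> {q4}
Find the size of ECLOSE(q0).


Starting from q0
Initialize closure = {q0}
q0 has no outgoing epsilon transitions -> nothing to add
Final closure: {q0}
Size = 1

1


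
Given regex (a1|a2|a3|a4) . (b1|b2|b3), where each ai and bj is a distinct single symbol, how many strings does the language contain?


First group: 4 alternatives
Second group: 3 alternatives
Concatenation: each choice from group 1 pairs with each from group 2
Total = 4 x 3 = 12

12


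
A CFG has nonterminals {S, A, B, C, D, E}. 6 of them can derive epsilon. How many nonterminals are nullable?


Nonterminals: {S, A, B, C, D, E}
A nonterminal is nullable if it can derive epsilon
Counting nullable nonterminals: 6
Total nullable = 6

6


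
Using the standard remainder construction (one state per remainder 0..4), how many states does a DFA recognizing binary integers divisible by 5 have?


Divisibility by 5 is tracked via the remainder mod 5: 0, 1, ..., 4
The construction assigns one state to each remainder
Number of remainders = 5

5


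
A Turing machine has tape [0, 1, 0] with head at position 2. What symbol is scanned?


Tape: [0, 1, 0]
Positions: 0 1 2
Values:    0 1 0
Head at position 2
tape[2] = 0

0


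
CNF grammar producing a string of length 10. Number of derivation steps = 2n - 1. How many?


Chomsky Normal Form derivation:
String length n = 10
Each step either:
  - Splits a nonterminal into two (n-1 such steps)
  - Converts a nonterminal to terminal (n such steps)
Total = (n-1) + n = 2n - 1
= 2(10) - 1
= 20 - 1
= 19

19


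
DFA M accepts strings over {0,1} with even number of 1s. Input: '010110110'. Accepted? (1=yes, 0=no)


DFA has 2 states: q_even (start, accept=yes) and q_odd
Processing string '010110110' character by character:
  Position 0: read '0', 1-count=0 -> q_even (no change)
  Position 1: read '1', 1-count=1 -> q_odd
  Position 2: read '0', 1-count=1 -> q_odd (no change)
  Position 3: read '1', 1-count=2 -> q_even
  Position 4: read '1', 1-count=3 -> q_odd
  Position 5: read '0', 1-count=3 -> q_odd (no change)
  Position 6: read '1', 1-count=4 -> q_even
  Position 7: read '1', 1-count=5 -> q_odd
  Position 8: read '0', 1-count=5 -> q_odd (no change)
Final state: q_odd, total 1s = 5 (odd); the DFA requires an even count -> reject

0


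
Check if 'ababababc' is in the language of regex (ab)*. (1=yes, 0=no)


Pattern: (ab)*
String: 'ababababc'
Pattern requires: zero or more repetitions of 'ab'
Length 9 is odd -> cannot be (ab)* -> no match
Result: 0

0


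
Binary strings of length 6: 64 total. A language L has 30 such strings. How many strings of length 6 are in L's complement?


Alphabet: {0,1}
String length: 6
Total strings of length 6 = 2^6 = 64
Strings in L = 30
Complement = total - |L|
= 64 - 30
= 34

34


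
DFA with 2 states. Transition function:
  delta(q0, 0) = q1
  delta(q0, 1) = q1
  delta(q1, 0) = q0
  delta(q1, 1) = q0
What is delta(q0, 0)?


Looking up transition function:
delta(q0, 0) in the table
Row: q0, Column: 0
Result: q1

q1


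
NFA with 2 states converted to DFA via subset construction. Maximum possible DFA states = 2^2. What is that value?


NFA has 2 states
Subset construction: each DFA state = subset of NFA states
Maximum subsets = 2^2
2^2 = 4

4


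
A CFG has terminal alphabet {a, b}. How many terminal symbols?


Terminal symbols: a, b
Counting each: a (#1), b (#2)
Total = 2

2


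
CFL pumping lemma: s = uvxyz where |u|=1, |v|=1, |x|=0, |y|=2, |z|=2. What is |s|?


|s| = |u| + |v| + |x| + |y| + |z|
= 1 + 1 + 0 + 2 + 2
= 2 + 0 + 4
= 2 + 4
= 6

6


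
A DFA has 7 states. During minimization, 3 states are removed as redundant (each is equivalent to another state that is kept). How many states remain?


Original DFA: 7 states
Redundant states removed: 3
Minimized states = original - removed
= 7 - 3
= 4

4


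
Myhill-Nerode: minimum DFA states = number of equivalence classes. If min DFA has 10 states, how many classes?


Myhill-Nerode theorem:
Number of equivalence classes = number of states in minimal DFA
Minimal DFA states = 10
Therefore equivalence classes = 10

10


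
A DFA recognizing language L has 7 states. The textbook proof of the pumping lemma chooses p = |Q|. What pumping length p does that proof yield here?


Pumping lemma for regular languages (standard proof):
Take p = |Q|, the number of DFA states.
Any string of length >= |Q| passes through |Q|+1 states while reading its first |Q| symbols,
so by pigeonhole some state repeats, giving the loop that can be pumped.
Here |Q| = 7
Therefore the proof uses p = 7

7


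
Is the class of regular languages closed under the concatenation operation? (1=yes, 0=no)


Regular languages are closed under:
- Union (DFA product construction)
- Intersection (DFA product construction)
- Complement (swap accept/reject states)
- Concatenation (NFA construction)
- Kleene star (NFA construction)
concatenation is in this list
Therefore: closed

1


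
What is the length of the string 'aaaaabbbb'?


String: 'aaaaabbbb'
Counting characters:
  'a' appears 5 time(s)
  'b' appears 4 time(s)
Total length = 5 + 4 = 9

9


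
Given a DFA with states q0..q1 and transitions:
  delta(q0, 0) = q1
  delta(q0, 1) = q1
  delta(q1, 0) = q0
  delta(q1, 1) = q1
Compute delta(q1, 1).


Looking up transition function:
delta(q1, 1) in the table
Row: q1, Column: 1
Result: q1

q1


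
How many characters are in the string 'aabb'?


String: 'aabb'
Counting characters:
  'a' appears 2 time(s)
  'b' appears 2 time(s)
Total length = 2 + 2 = 4

4


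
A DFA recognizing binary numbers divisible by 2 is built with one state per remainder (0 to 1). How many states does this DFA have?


Divisibility by 2 is tracked via the remainder mod 2: 0, 1, ..., 1
The construction assigns one state to each remainder
Number of remainders = 2

2


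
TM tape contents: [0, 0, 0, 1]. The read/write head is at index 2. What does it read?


Tape: [0, 0, 0, 1]
Positions: 0 1 2 3
Values:    0 0 0 1
Head at position 2
tape[2] = 0

0


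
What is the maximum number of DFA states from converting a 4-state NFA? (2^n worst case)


NFA has 4 states
Subset construction: each DFA state = subset of NFA states
Maximum subsets = 2^4
2^4 = 16

16


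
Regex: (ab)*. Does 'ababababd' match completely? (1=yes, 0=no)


Pattern: (ab)*
String: 'ababababd'
Pattern requires: zero or more repetitions of 'ab'
Length 9 is odd -> cannot be (ab)* -> no match
Result: 0

0


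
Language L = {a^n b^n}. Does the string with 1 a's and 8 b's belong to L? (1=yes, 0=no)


Language requires equal numbers of a's and b's
PDA pushes for each 'a', pops for each 'b'
Number of a's = 1
Number of b's = 8
1 != 8 -> Reject

0


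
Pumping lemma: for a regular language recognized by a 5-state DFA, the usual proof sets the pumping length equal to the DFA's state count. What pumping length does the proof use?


Pumping lemma for regular languages (standard proof):
Take p = |Q|, the number of DFA states.
Any string of length >= |Q| passes through |Q|+1 states while reading its first |Q| symbols,
so by pigeonhole some state repeats, giving the loop that can be pumped.
Here |Q| = 5
Therefore the proof uses p = 5

5


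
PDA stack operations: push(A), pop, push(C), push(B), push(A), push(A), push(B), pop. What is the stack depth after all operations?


Tracing stack operations:
  push(A) -> stack = [A], depth=1
  pop -> removed A, stack = [], depth=0
  push(C) -> stack = [C], depth=1
  push(B) -> stack = [C,B], depth=2
  push(A) -> stack = [C,B,A], depth=3
  push(A) -> stack = [C,B,A,A], depth=4
  push(B) -> stack = [C,B,A,A,B], depth=5
  pop -> removed B, stack = [C,B,A,A], depth=4
Final depth = 4

4


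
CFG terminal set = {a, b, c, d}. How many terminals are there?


Terminal symbols: a, b, c, d
Counting each: a (#1), b (#2), c (#3), d (#4)
Total = 4

4


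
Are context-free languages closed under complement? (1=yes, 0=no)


CFL closure properties:
  Closed under: union, concatenation, Kleene star
  NOT closed under: intersection, complement
Operation 'complement' is in not-closed list -> No (not closed)

0


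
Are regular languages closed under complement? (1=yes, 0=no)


Regular languages are closed under:
- Union (DFA product construction)
- Intersection (DFA product construction)
- Complement (swap accept/reject states)
- Concatenation (NFA construction)
- Kleene star (NFA construction)
complement is in this list
Therefore: closed

1


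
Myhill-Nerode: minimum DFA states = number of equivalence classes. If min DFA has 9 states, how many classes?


Myhill-Nerode theorem:
Number of equivalence classes = number of states in minimal DFA
Minimal DFA states = 9
Therefore equivalence classes = 9

9


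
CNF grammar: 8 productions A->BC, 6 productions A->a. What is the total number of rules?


CNF allows two rule forms:
  A -> BC (binary): 8 rules
  A -> a (terminal): 6 rules
Total = 8 + 6 = 14

14


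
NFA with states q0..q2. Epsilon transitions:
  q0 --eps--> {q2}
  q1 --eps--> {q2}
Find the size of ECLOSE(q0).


Starting from q0
Initialize closure = {q0}
Follow epsilon from q0 -> add q2
Final closure: {q0, q2}
Size = 2

2


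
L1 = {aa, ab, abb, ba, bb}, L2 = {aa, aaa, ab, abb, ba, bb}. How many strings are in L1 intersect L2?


L1 = {aa, ab, abb, ba, bb}
L2 = {aa, aaa, ab, abb, ba, bb}
Checking each string in L1 against L2:
  'aa': in L2? Yes
  'ab': in L2? Yes
  'abb': in L2? Yes
  'ba': in L2? Yes
  'bb': in L2? Yes
Intersection = {aa, ab, abb, ba, bb}
|L1 ∩ L2| = 5

5


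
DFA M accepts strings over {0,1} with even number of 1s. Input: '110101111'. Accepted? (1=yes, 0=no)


DFA has 2 states: q_even (start, accept=yes) and q_odd
Processing string '110101111' character by character:
  Position 0: read '1', 1-count=1 -> q_odd
  Position 1: read '1', 1-count=2 -> q_even
  Position 2: read '0', 1-count=2 -> q_even (no change)
  Position 3: read '1', 1-count=3 -> q_odd
  Position 4: read '0', 1-count=3 -> q_odd (no change)
  Position 5: read '1', 1-count=4 -> q_even
  Position 6: read '1', 1-count=5 -> q_odd
  Position 7: read '1', 1-count=6 -> q_even
  Position 8: read '1', 1-count=7 -> q_odd
Final state: q_odd, total 1s = 7 (odd); the DFA requires an even count -> reject

0


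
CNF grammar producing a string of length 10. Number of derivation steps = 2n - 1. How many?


Chomsky Normal Form derivation:
String length n = 10
Each step either:
  - Splits a nonterminal into two (n-1 such steps)
  - Converts a nonterminal to terminal (n such steps)
Total = (n-1) + n = 2n - 1
= 2(10) - 1
= 20 - 1
= 19

19


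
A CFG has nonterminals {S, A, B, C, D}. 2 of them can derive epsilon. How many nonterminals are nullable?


Nonterminals: {S, A, B, C, D}
A nonterminal is nullable if it can derive epsilon
Counting nullable nonterminals: 2
Total nullable = 2

2


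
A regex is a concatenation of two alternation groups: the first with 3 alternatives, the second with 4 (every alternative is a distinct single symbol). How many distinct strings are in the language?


First group: 3 alternatives
Second group: 4 alternatives
Concatenation: each choice from group 1 pairs with each from group 2
Total = 3 x 4 = 12

12


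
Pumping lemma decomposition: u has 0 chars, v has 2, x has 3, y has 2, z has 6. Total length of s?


|s| = |u| + |v| + |x| + |y| + |z|
= 0 + 2 + 3 + 2 + 6
= 2 + 3 + 8
= 5 + 8
= 13

13


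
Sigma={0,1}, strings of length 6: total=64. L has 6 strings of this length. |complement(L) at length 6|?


Alphabet: {0,1}
String length: 6
Total strings of length 6 = 2^6 = 64
Strings in L = 6
Complement = total - |L|
= 64 - 6
= 58

58


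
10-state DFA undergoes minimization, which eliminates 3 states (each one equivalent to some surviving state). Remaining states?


Original DFA: 10 states
Redundant states removed: 3
Minimized states = original - removed
= 10 - 3
= 7

7


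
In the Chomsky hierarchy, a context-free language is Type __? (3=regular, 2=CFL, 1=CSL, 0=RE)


Chomsky hierarchy levels:
  Type 3: Regular (DFA/NFA/regex)
  Type 2: Context-free (PDA)
  Type 1: Context-sensitive
  Type 0: Recursively enumerable (TM)
'context-free' corresponds to Type 2

2


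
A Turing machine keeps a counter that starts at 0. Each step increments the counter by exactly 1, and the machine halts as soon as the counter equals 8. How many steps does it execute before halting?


Counter starts at 0. Counting sequence:
  Step 1: counter = 1
  Step 2: counter = 2
  Step 3: counter = 3
  Step 4: counter = 4
  Step 5: counter = 5
  Step 6: counter = 6
  Step 7: counter = 7
  Step 8: counter = 8
Counter reached 8 -> halt
Total steps = 8

8


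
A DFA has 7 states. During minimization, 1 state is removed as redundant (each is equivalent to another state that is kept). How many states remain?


Original DFA: 7 states
Redundant states removed: 1
Minimized states = original - removed
= 7 - 1
= 6

6


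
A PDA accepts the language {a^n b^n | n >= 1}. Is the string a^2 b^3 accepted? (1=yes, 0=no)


Language requires equal numbers of a's and b's
PDA pushes for each 'a', pops for each 'b'
Number of a's = 2
Number of b's = 3
2 != 3 -> Reject

0


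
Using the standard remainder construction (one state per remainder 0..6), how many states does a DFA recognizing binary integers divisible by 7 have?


Divisibility by 7 is tracked via the remainder mod 7: 0, 1, ..., 6
The construction assigns one state to each remainder
Number of remainders = 7

7


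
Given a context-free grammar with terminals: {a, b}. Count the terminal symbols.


Terminal symbols: a, b
Counting each: a (#1), b (#2)
Total = 2

2


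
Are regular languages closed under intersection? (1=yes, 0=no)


Regular languages are closed under:
- Union (DFA product construction)
- Intersection (DFA product construction)
- Complement (swap accept/reject states)
- Concatenation (NFA construction)
- Kleene star (NFA construction)
intersection is in this list
Therefore: closed

1


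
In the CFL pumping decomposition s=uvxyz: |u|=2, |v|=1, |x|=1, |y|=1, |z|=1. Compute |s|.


|s| = |u| + |v| + |x| + |y| + |z|
= 2 + 1 + 1 + 1 + 1
= 3 + 1 + 2
= 4 + 2
= 6

6


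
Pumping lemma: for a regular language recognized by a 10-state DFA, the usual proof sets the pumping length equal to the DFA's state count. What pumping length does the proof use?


Pumping lemma for regular languages (standard proof):
Take p = |Q|, the number of DFA states.
Any string of length >= |Q| passes through |Q|+1 states while reading its first |Q| symbols,
so by pigeonhole some state repeats, giving the loop that can be pumped.
Here |Q| = 10
Therefore the proof uses p = 10

10


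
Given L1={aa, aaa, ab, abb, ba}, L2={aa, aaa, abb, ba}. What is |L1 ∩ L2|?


L1 = {aa, aaa, ab, abb, ba}
L2 = {aa, aaa, abb, ba}
Checking each string in L1 against L2:
  'aa': in L2? Yes
  'aaa': in L2? Yes
  'ab': in L2? No
  'abb': in L2? Yes
  'ba': in L2? Yes
Intersection = {aa, aaa, abb, ba}
|L1 ∩ L2| = 4

4


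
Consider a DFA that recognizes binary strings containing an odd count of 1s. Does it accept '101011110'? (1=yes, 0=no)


DFA has 2 states: q_even (start, accept=no) and q_odd
Processing string '101011110' character by character:
  Position 0: read '1', 1-count=1 -> q_odd
  Position 1: read '0', 1-count=1 -> q_odd (no change)
  Position 2: read '1', 1-count=2 -> q_even
  Position 3: read '0', 1-count=2 -> q_even (no change)
  Position 4: read '1', 1-count=3 -> q_odd
  Position 5: read '1', 1-count=4 -> q_even
  Position 6: read '1', 1-count=5 -> q_odd
  Position 7: read '1', 1-count=6 -> q_even
  Position 8: read '0', 1-count=6 -> q_even (no change)
Final state: q_even, total 1s = 6 (even); the DFA requires an odd count -> reject

0


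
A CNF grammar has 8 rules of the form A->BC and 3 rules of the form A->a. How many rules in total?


CNF allows two rule forms:
  A -> BC (binary): 8 rules
  A -> a (terminal): 3 rules
Total = 8 + 3 = 11

11


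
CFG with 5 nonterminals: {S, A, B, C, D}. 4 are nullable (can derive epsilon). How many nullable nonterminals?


Nonterminals: {S, A, B, C, D}
A nonterminal is nullable if it can derive epsilon
Counting nullable nonterminals: 4
Total nullable = 4

4


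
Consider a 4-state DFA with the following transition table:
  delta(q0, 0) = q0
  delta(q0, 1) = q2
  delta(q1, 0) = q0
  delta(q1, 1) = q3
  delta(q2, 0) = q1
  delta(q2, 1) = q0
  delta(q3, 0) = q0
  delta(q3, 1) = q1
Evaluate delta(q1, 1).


Looking up transition function:
delta(q1, 1) in the table
Row: q1, Column: 1
Result: q3

q3


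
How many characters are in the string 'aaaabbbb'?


String: 'aaaabbbb'
Counting characters:
  'a' appears 4 time(s)
  'b' appears 4 time(s)
Total length = 4 + 4 = 8

8


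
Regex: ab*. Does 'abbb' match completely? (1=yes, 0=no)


Pattern: ab*
String: 'abbb'
Pattern requires: exactly one 'a' followed by zero or more 'b's
First char is 'a' -> OK
Rest 'bbb': all b's? Yes
Result: 1

1


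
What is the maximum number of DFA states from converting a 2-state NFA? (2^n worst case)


NFA has 2 states
Subset construction: each DFA state = subset of NFA states
Maximum subsets = 2^2
2^2 = 4

4


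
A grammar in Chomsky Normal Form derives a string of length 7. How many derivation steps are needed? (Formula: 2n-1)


Chomsky Normal Form derivation:
String length n = 7
Each step either:
  - Splits a nonterminal into two (n-1 such steps)
  - Converts a nonterminal to terminal (n such steps)
Total = (n-1) + n = 2n - 1
= 2(7) - 1
= 14 - 1
= 13

13


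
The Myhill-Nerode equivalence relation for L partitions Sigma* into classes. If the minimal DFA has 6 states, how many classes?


Myhill-Nerode theorem:
Number of equivalence classes = number of states in minimal DFA
Minimal DFA states = 6
Therefore equivalence classes = 6

6


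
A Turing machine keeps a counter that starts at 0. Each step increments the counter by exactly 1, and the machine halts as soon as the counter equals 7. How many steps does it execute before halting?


Counter starts at 0. Counting sequence:
  Step 1: counter = 1
  Step 2: counter = 2
  Step 3: counter = 3
  Step 4: counter = 4
  Step 5: counter = 5
  Step 6: counter = 6
  Step 7: counter = 7
Counter reached 7 -> halt
Total steps = 7

7


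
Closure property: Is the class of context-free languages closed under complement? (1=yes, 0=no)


CFL closure properties:
  Closed under: union, concatenation, Kleene star
  NOT closed under: intersection, complement
Operation 'complement' is in not-closed list -> No (not closed)

0


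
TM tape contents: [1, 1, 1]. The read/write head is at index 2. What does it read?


Tape: [1, 1, 1]
Positions: 0 1 2
Values:    1 1 1
Head at position 2
tape[2] = 1

1


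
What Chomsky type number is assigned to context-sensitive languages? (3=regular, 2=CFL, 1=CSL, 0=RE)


Chomsky hierarchy levels:
  Type 3: Regular (DFA/NFA/regex)
  Type 2: Context-free (PDA)
  Type 1: Context-sensitive
  Type 0: Recursively enumerable (TM)
'context-sensitive' corresponds to Type 1

1


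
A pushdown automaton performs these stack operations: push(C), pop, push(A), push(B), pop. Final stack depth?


Tracing stack operations:
  push(C) -> stack = [C], depth=1
  pop -> removed C, stack = [], depth=0
  push(A) -> stack = [A], depth=1
  push(B) -> stack = [A,B], depth=2
  pop -> removed B, stack = [A], depth=1
Final depth = 1

1


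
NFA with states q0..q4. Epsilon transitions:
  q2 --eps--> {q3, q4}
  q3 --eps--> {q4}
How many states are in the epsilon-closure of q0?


Starting from q0
Initialize closure = {q0}
q0 has no outgoing epsilon transitions -> nothing to add
Final closure: {q0}
Size = 1

1


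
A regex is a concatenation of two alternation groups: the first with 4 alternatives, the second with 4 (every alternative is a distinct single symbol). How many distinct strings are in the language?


First group: 4 alternatives
Second group: 4 alternatives
Concatenation: each choice from group 1 pairs with each from group 2
Total = 4 x 4 = 16

16


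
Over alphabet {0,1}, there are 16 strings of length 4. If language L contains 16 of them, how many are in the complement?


Alphabet: {0,1}
String length: 4
Total strings of length 4 = 2^4 = 16
Strings in L = 16
Complement = total - |L|
= 16 - 16
= 0

0


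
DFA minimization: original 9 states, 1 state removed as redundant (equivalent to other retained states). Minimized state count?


Original DFA: 9 states
Redundant states removed: 1
Minimized states = original - removed
= 9 - 1
= 8

8


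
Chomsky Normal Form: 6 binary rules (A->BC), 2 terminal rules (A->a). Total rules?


CNF allows two rule forms:
  A -> BC (binary): 6 rules
  A -> a (terminal): 2 rules
Total = 6 + 2 = 8

8


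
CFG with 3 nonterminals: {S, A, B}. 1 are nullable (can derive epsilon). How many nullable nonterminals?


Nonterminals: {S, A, B}
A nonterminal is nullable if it can derive epsilon
Counting nullable nonterminals: 1
Total nullable = 1

1


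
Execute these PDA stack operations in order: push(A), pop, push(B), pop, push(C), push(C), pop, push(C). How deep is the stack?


Tracing stack operations:
  push(A) -> stack = [A], depth=1
  pop -> removed A, stack = [], depth=0
  push(B) -> stack = [B], depth=1
  pop -> removed B, stack = [], depth=0
  push(C) -> stack = [C], depth=1
  push(C) -> stack = [C,C], depth=2
  pop -> removed C, stack = [C], depth=1
  push(C) -> stack = [C,C], depth=2
Final depth = 2

2


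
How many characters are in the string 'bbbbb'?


String: 'bbbbb'
Counting characters:
  'b' appears 5 time(s)
Total length = 0 + 5 = 5

5


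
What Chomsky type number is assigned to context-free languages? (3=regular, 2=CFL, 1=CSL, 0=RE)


Chomsky hierarchy levels:
  Type 3: Regular (DFA/NFA/regex)
  Type 2: Context-free (PDA)
  Type 1: Context-sensitive
  Type 0: Recursively enumerable (TM)
'context-free' corresponds to Type 2

2


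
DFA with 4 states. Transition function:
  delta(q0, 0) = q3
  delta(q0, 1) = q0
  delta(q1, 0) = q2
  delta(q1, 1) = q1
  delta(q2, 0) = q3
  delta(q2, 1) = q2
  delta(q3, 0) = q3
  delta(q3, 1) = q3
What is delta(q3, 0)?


Looking up transition function:
delta(q3, 0) in the table
Row: q3, Column: 0
Result: q3

q3


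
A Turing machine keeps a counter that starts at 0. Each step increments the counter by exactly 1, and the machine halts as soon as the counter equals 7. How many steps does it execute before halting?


Counter starts at 0. Counting sequence:
  Step 1: counter = 1
  Step 2: counter = 2
  Step 3: counter = 3
  Step 4: counter = 4
  Step 5: counter = 5
  Step 6: counter = 6
  Step 7: counter = 7
Counter reached 7 -> halt
Total steps = 7

7


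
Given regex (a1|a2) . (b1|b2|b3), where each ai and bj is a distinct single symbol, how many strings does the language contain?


First group: 2 alternatives
Second group: 3 alternatives
Concatenation: each choice from group 1 pairs with each from group 2
Total = 2 x 3 = 6

6


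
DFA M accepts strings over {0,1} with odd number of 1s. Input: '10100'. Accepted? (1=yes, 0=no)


DFA has 2 states: q_even (start, accept=no) and q_odd
Processing string '10100' character by character:
  Position 0: read '1', 1-count=1 -> q_odd
  Position 1: read '0', 1-count=1 -> q_odd (no change)
  Position 2: read '1', 1-count=2 -> q_even
  Position 3: read '0', 1-count=2 -> q_even (no change)
  Position 4: read '0', 1-count=2 -> q_even (no change)
Final state: q_even, total 1s = 2 (even); the DFA requires an odd count -> reject

0


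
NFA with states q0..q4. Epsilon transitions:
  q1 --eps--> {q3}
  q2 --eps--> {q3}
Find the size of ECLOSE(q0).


Starting from q0
Initialize closure = {q0}
q0 has no outgoing epsilon transitions -> nothing to add
Final closure: {q0}
Size = 1

1


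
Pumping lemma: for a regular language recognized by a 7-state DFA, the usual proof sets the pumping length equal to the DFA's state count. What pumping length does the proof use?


Pumping lemma for regular languages (standard proof):
Take p = |Q|, the number of DFA states.
Any string of length >= |Q| passes through |Q|+1 states while reading its first |Q| symbols,
so by pigeonhole some state repeats, giving the loop that can be pumped.
Here |Q| = 7
Therefore the proof uses p = 7

7


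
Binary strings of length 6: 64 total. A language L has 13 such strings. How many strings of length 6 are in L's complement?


Alphabet: {0,1}
String length: 6
Total strings of length 6 = 2^6 = 64
Strings in L = 13
Complement = total - |L|
= 64 - 13
= 51

51


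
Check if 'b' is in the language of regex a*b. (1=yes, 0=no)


Pattern: a*b
String: 'b'
Pattern requires: zero or more 'a's followed by exactly one 'b'
Found 0 leading 'a's
Remaining: 'b'
Remaining is exactly 'b' -> match
Result: 1

1


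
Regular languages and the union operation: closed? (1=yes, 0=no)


Regular languages are closed under all standard operations:
- Union: Yes (product construction)
- Intersection: Yes (product construction)
- Complement: Yes (swap accept/reject)
- Concatenation: Yes (NFA construction)
Operation: union -> Closed

1


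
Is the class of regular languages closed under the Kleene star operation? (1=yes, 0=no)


Regular languages are closed under:
- Union (DFA product construction)
- Intersection (DFA product construction)
- Complement (swap accept/reject states)
- Concatenation (NFA construction)
- Kleene star (NFA construction)
Kleene star is in this list
Therefore: closed

1


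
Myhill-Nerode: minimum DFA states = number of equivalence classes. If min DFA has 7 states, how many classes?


Myhill-Nerode theorem:
Number of equivalence classes = number of states in minimal DFA
Minimal DFA states = 7
Therefore equivalence classes = 7

7


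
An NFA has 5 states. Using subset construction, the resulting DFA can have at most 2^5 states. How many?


NFA has 5 states
Subset construction: each DFA state = subset of NFA states
Maximum subsets = 2^5
2^5 = 32

32


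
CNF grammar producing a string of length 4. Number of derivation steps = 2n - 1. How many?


Chomsky Normal Form derivation:
String length n = 4
Each step either:
  - Splits a nonterminal into two (n-1 such steps)
  - Converts a nonterminal to terminal (n such steps)
Total = (n-1) + n = 2n - 1
= 2(4) - 1
= 8 - 1
= 7

7


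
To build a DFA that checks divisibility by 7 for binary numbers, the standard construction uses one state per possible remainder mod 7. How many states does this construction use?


Divisibility by 7 is tracked via the remainder mod 7: 0, 1, ..., 6
The construction assigns one state to each remainder
Number of remainders = 7

7


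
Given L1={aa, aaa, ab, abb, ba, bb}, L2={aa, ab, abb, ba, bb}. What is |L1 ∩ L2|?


L1 = {aa, aaa, ab, abb, ba, bb}
L2 = {aa, ab, abb, ba, bb}
Checking each string in L1 against L2:
  'aa': in L2? Yes
  'aaa': in L2? No
  'ab': in L2? Yes
  'abb': in L2? Yes
  'ba': in L2? Yes
  'bb': in L2? Yes
Intersection = {aa, ab, abb, ba, bb}
|L1 ∩ L2| = 5

5


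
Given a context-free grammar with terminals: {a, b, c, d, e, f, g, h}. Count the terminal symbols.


Terminal symbols: a, b, c, d, e, f, g, h
Counting each: a (#1), b (#2), c (#3), d (#4), e (#5), f (#6), g (#7), h (#8)
Total = 8

8


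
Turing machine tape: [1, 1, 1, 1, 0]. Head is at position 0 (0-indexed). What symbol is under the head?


Tape: [1, 1, 1, 1, 0]
Positions: 0 1 2 3 4
Values:    1 1 1 1 0
Head at position 0
tape[0] = 1

1


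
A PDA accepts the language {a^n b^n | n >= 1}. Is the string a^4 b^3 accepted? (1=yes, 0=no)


Language requires equal numbers of a's and b's
PDA pushes for each 'a', pops for each 'b'
Number of a's = 4
Number of b's = 3
4 != 3 -> Reject

0


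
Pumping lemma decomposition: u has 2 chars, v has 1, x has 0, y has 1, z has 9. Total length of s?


|s| = |u| + |v| + |x| + |y| + |z|
= 2 + 1 + 0 + 1 + 9
= 3 + 0 + 10
= 3 + 10
= 13

13


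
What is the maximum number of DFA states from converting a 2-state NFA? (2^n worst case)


NFA has 2 states
Subset construction: each DFA state = subset of NFA states
Maximum subsets = 2^2
2^2 = 4

4


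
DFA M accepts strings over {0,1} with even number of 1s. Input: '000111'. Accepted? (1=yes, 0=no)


DFA has 2 states: q_even (start, accept=yes) and q_odd
Processing string '000111' character by character:
  Position 0: read '0', 1-count=0 -> q_even (no change)
  Position 1: read '0', 1-count=0 -> q_even (no change)
  Position 2: read '0', 1-count=0 -> q_even (no change)
  Position 3: read '1', 1-count=1 -> q_odd
  Position 4: read '1', 1-count=2 -> q_even
  Position 5: read '1', 1-count=3 -> q_odd
Final state: q_odd, total 1s = 3 (odd); the DFA requires an even count -> reject

0


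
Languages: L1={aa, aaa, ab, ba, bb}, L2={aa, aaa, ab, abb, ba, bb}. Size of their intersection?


L1 = {aa, aaa, ab, ba, bb}
L2 = {aa, aaa, ab, abb, ba, bb}
Checking each string in L1 against L2:
  'aa': in L2? Yes
  'aaa': in L2? Yes
  'ab': in L2? Yes
  'ba': in L2? Yes
  'bb': in L2? Yes
Intersection = {aa, aaa, ab, ba, bb}
|L1 ∩ L2| = 5

5


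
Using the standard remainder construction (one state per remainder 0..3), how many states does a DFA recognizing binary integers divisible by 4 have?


Divisibility by 4 is tracked via the remainder mod 4: 0, 1, ..., 3
The construction assigns one state to each remainder
Number of remainders = 4

4


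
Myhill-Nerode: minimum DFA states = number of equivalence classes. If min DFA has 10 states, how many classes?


Myhill-Nerode theorem:
Number of equivalence classes = number of states in minimal DFA
Minimal DFA states = 10
Therefore equivalence classes = 10

10


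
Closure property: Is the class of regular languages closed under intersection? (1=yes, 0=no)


Regular languages are closed under all standard operations:
- Union: Yes (product construction)
- Intersection: Yes (product construction)
- Complement: Yes (swap accept/reject)
- Concatenation: Yes (NFA construction)
Operation: intersection -> Closed

1


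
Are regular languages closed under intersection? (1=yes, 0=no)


Regular languages are closed under:
- Union (DFA product construction)
- Intersection (DFA product construction)
- Complement (swap accept/reject states)
- Concatenation (NFA construction)
- Kleene star (NFA construction)
intersection is in this list
Therefore: closed

1


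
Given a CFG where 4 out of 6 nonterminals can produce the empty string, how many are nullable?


Nonterminals: {S, A, B, C, D, E}
A nonterminal is nullable if it can derive epsilon
Counting nullable nonterminals: 4
Total nullable = 4

4


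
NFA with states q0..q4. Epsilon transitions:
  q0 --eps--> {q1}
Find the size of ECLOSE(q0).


Starting from q0
Initialize closure = {q0}
Follow epsilon from q0 -> add q1
Final closure: {q0, q1}
Size = 2

2


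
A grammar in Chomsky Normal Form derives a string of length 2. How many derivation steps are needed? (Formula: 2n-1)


Chomsky Normal Form derivation:
String length n = 2
Each step either:
  - Splits a nonterminal into two (n-1 such steps)
  - Converts a nonterminal to terminal (n such steps)
Total = (n-1) + n = 2n - 1
= 2(2) - 1
= 4 - 1
= 3

3


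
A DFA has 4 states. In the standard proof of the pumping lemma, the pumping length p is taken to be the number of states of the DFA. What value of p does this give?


Pumping lemma for regular languages (standard proof):
Take p = |Q|, the number of DFA states.
Any string of length >= |Q| passes through |Q|+1 states while reading its first |Q| symbols,
so by pigeonhole some state repeats, giving the loop that can be pumped.
Here |Q| = 4
Therefore the proof uses p = 4

4
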